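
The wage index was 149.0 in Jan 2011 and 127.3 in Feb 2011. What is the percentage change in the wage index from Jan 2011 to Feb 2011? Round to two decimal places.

Change = (127.3 − 149.0) / 149.0 × 100
       = -21.7 / 149.0 × 100 = -14.5638%

-14.56%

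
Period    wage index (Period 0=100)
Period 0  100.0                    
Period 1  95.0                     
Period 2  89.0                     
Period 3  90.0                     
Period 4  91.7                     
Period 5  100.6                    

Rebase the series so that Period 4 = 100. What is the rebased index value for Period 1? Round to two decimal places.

Rebased(Period 1) = 95.0 / 91.7 × 100 = 103.5987

103.60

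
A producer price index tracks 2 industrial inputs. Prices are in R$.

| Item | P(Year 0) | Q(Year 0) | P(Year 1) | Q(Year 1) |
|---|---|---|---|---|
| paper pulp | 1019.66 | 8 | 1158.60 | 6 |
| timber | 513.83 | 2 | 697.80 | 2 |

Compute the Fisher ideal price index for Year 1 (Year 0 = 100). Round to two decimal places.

Laspeyres component (base-period weights):
ΣP(Year 1)Q(Year 0) = 1158.60×8 + 697.80×2 = 9268.8 + 1395.6 = 10664.4
ΣP(Year 0)Q(Year 0) = 1019.66×8 + 513.83×2 = 8157.28 + 1027.66 = 9184.94
L = 10664.4 / 9184.94 × 100 = 116.1075
Paasche component (current-period weights):
ΣP(Year 1)Q(Year 1) = 1158.60×6 + 697.80×2 = 6951.6 + 1395.6 = 8347.2
ΣP(Year 0)Q(Year 1) = 1019.66×6 + 513.83×2 = 6117.96 + 1027.66 = 7145.62
P = 8347.2 / 7145.62 × 100 = 116.8156
Fisher = √(L × P) = √(116.1075 × 116.8156) = 116.4610

116.46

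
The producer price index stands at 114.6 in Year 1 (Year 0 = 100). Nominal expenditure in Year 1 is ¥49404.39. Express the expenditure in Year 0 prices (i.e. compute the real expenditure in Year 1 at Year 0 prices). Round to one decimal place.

Real = Nominal ÷ (Index/100) = 49404.39 ÷ (114.6/100)
     = 49404.39 ÷ 1.146 = 43110.2880

43110.3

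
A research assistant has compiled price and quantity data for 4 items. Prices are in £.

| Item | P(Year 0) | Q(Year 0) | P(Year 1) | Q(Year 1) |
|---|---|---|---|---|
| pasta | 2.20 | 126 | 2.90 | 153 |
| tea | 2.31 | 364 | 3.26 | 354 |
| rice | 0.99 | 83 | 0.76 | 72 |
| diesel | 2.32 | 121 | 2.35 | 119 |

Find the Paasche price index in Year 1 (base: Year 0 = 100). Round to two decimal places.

Paasche price index uses current-period quantities as weights.
ΣP(Year 1)·Q(Year 1) = 2.90×153 + 3.26×354 + 0.76×72 + 2.35×119 = 443.7 + 1154.04 + 54.72 + 279.65 = 1932.11
ΣP(Year 0)·Q(Year 1) = 2.20×153 + 2.31×354 + 0.99×72 + 2.32×119 = 336.6 + 817.74 + 71.28 + 276.08 = 1501.7
Index = 1932.11 / 1501.7 × 100 = 128.6615

128.66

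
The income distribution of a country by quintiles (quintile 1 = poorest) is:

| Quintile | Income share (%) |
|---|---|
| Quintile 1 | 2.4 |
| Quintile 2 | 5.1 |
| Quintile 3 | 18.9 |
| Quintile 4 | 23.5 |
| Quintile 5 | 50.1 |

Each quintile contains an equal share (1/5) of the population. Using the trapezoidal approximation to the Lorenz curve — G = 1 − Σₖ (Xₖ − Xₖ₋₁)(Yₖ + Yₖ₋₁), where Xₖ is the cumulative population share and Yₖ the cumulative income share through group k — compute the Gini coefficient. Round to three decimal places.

Cumulative income shares Yₖ: 0.0240, 0.0750, 0.2640, 0.4990, 1.0000
Σ (Xₖ−Xₖ₋₁)(Yₖ+Yₖ₋₁) = (1/5)(0.0240+0.0000) + (1/5)(0.0750+0.0240) + (1/5)(0.2640+0.0750) + (1/5)(0.4990+0.2640) + (1/5)(1.0000+0.4990)
  = 0.0048 + 0.0198 + 0.0678 + 0.1526 + 0.2998 = 0.5448
G = 1 − 0.5448 = 0.4552

0.455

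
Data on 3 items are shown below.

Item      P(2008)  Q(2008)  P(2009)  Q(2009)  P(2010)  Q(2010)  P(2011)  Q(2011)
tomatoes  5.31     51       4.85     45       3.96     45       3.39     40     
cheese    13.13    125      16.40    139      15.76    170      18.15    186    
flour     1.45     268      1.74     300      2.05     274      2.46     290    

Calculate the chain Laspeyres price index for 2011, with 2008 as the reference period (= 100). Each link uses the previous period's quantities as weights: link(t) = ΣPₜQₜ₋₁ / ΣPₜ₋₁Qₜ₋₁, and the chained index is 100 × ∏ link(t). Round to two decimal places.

Link 2008→2009:
ΣP(2009)Q(2008) = 4.85×51 + 16.40×125 + 1.74×268 = 247.35 + 2050 + 466.32 = 2763.67
ΣP(2008)Q(2008) = 5.31×51 + 13.13×125 + 1.45×268 = 270.81 + 1641.25 + 388.6 = 2300.66
link = 2763.67/2300.66 = 1.201251
Link 2009→2010:
ΣP(2010)Q(2009) = 3.96×45 + 15.76×139 + 2.05×300 = 178.2 + 2190.64 + 615 = 2983.84
ΣP(2009)Q(2009) = 4.85×45 + 16.40×139 + 1.74×300 = 218.25 + 2279.6 + 522 = 3019.85
link = 2983.84/3019.85 = 0.988076
Link 2010→2011:
ΣP(2011)Q(2010) = 3.39×45 + 18.15×170 + 2.46×274 = 152.55 + 3085.5 + 674.04 = 3912.09
ΣP(2010)Q(2010) = 3.96×45 + 15.76×170 + 2.05×274 = 178.2 + 2679.2 + 561.7 = 3419.1
link = 3912.09/3419.1 = 1.144187
Chained index = 100 × 1.201251 × 0.988076 × 1.144187 = 135.8066

135.81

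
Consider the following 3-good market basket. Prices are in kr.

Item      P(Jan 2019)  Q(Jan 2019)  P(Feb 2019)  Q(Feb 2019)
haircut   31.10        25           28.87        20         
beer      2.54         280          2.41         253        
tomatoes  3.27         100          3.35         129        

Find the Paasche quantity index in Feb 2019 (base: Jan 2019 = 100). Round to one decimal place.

93.5

Paasche quantity index uses current-period prices as weights.
ΣP(Feb 2019)·Q(Feb 2019) = 28.87×20 + 2.41×253 + 3.35×129 = 577.4 + 609.73 + 432.15 = 1619.28
ΣP(Feb 2019)·Q(Jan 2019) = 28.87×25 + 2.41×280 + 3.35×100 = 721.75 + 674.8 + 335 = 1731.55
Index = 1619.28 / 1731.55 × 100 = 93.5162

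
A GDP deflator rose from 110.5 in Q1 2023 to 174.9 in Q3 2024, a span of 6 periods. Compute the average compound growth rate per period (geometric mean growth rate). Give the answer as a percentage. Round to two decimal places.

Growth factor = (174.9/110.5)^(1/6) = (1.582805)^(1/6) = 1.079538
Growth rate = 1.079538 − 1 = 0.079538 = 7.9538%

7.95%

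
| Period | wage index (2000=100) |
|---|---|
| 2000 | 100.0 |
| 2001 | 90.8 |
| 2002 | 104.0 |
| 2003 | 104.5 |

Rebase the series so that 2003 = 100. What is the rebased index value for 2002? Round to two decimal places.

99.52

Rebased(2002) = 104.0 / 104.5 × 100 = 99.5215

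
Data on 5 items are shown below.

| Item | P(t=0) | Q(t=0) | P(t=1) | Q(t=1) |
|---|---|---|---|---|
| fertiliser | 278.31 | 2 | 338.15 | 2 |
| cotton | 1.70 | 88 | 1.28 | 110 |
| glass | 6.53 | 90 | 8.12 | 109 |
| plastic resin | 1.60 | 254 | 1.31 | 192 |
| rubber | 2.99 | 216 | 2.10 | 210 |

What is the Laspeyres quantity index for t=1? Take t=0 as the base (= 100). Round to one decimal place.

Laspeyres quantity index uses base-period prices as weights.
ΣP(t=0)·Q(t=1) = 278.31×2 + 1.70×110 + 6.53×109 + 1.60×192 + 2.99×210 = 556.62 + 187 + 711.77 + 307.2 + 627.9 = 2390.49
ΣP(t=0)·Q(t=0) = 278.31×2 + 1.70×88 + 6.53×90 + 1.60×254 + 2.99×216 = 556.62 + 149.6 + 587.7 + 406.4 + 645.84 = 2346.16
Index = 2390.49 / 2346.16 × 100 = 101.8895

101.9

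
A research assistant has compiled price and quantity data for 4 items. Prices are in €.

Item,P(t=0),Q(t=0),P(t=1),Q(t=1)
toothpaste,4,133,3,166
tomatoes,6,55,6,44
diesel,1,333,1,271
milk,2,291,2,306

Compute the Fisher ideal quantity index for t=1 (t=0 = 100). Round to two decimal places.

Laspeyres component (base-period weights):
ΣP(t=0)Q(t=1) = 4×166 + 6×44 + 1×271 + 2×306 = 664 + 264 + 271 + 612 = 1811
ΣP(t=0)Q(t=0) = 4×133 + 6×55 + 1×333 + 2×291 = 532 + 330 + 333 + 582 = 1777
L = 1811 / 1777 × 100 = 101.9133
Paasche component (current-period weights):
ΣP(t=1)Q(t=1) = 3×166 + 6×44 + 1×271 + 2×306 = 498 + 264 + 271 + 612 = 1645
ΣP(t=1)Q(t=0) = 3×133 + 6×55 + 1×333 + 2×291 = 399 + 330 + 333 + 582 = 1644
P = 1645 / 1644 × 100 = 100.0608
Fisher = √(L × P) = √(101.9133 × 100.0608) = 100.9828

100.98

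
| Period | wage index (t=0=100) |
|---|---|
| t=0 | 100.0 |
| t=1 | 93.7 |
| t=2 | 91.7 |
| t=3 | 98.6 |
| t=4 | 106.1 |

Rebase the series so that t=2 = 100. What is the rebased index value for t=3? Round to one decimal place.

107.5

Rebased(t=3) = 98.6 / 91.7 × 100 = 107.5245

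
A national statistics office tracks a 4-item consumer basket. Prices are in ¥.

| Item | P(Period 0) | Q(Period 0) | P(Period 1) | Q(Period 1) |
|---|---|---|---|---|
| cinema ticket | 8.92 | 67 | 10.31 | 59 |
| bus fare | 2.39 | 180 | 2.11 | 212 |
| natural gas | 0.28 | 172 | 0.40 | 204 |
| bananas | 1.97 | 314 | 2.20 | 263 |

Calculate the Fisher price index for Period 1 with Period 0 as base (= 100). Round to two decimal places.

107.34

Laspeyres component (base-period weights):
ΣP(Period 1)Q(Period 0) = 10.31×67 + 2.11×180 + 0.40×172 + 2.20×314 = 690.77 + 379.8 + 68.8 + 690.8 = 1830.17
ΣP(Period 0)Q(Period 0) = 8.92×67 + 2.39×180 + 0.28×172 + 1.97×314 = 597.64 + 430.2 + 48.16 + 618.58 = 1694.58
L = 1830.17 / 1694.58 × 100 = 108.0014
Paasche component (current-period weights):
ΣP(Period 1)Q(Period 1) = 10.31×59 + 2.11×212 + 0.40×204 + 2.20×263 = 608.29 + 447.32 + 81.6 + 578.6 = 1715.81
ΣP(Period 0)Q(Period 1) = 8.92×59 + 2.39×212 + 0.28×204 + 1.97×263 = 526.28 + 506.68 + 57.12 + 518.11 = 1608.19
P = 1715.81 / 1608.19 × 100 = 106.6920
Fisher = √(L × P) = √(108.0014 × 106.6920) = 107.3447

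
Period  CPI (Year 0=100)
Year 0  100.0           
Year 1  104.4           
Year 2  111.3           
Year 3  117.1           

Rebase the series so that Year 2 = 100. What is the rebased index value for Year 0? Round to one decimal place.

89.8

Rebased(Year 0) = 100.0 / 111.3 × 100 = 89.8473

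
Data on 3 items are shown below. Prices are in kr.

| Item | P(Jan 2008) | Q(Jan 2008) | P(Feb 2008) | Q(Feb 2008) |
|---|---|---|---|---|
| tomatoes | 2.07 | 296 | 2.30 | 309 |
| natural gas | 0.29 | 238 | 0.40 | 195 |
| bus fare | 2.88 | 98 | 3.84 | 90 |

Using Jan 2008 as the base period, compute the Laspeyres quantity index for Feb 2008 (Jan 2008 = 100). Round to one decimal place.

99.1

Laspeyres quantity index uses base-period prices as weights.
ΣP(Jan 2008)·Q(Feb 2008) = 2.07×309 + 0.29×195 + 2.88×90 = 639.63 + 56.55 + 259.2 = 955.38
ΣP(Jan 2008)·Q(Jan 2008) = 2.07×296 + 0.29×238 + 2.88×98 = 612.72 + 69.02 + 282.24 = 963.98
Index = 955.38 / 963.98 × 100 = 99.1079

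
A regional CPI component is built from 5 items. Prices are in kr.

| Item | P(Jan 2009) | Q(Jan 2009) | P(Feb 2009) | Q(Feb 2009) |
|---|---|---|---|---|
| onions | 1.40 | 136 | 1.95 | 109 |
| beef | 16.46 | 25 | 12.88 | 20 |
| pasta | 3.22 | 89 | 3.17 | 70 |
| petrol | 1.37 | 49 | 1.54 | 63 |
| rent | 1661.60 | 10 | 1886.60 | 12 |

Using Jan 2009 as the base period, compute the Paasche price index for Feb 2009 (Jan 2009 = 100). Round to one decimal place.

Paasche price index uses current-period quantities as weights.
ΣP(Feb 2009)·Q(Feb 2009) = 1.95×109 + 12.88×20 + 3.17×70 + 1.54×63 + 1886.60×12 = 212.55 + 257.6 + 221.9 + 97.02 + 22639.2 = 23428.27
ΣP(Jan 2009)·Q(Feb 2009) = 1.40×109 + 16.46×20 + 3.22×70 + 1.37×63 + 1661.60×12 = 152.6 + 329.2 + 225.4 + 86.31 + 19939.2 = 20732.71
Index = 23428.27 / 20732.71 × 100 = 113.0015

113.0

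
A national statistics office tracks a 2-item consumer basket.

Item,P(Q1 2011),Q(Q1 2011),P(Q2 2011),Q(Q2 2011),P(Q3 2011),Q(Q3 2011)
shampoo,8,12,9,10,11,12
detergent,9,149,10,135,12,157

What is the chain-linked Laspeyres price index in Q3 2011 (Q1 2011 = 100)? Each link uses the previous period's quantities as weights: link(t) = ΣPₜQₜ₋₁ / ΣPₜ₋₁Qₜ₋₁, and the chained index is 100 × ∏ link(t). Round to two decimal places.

133.60

Link Q1 2011→Q2 2011:
ΣP(Q2 2011)Q(Q1 2011) = 9×12 + 10×149 = 108 + 1490 = 1598
ΣP(Q1 2011)Q(Q1 2011) = 8×12 + 9×149 = 96 + 1341 = 1437
link = 1598/1437 = 1.112039
Link Q2 2011→Q3 2011:
ΣP(Q3 2011)Q(Q2 2011) = 11×10 + 12×135 = 110 + 1620 = 1730
ΣP(Q2 2011)Q(Q2 2011) = 9×10 + 10×135 = 90 + 1350 = 1440
link = 1730/1440 = 1.201389
Chained index = 100 × 1.112039 × 1.201389 = 133.5991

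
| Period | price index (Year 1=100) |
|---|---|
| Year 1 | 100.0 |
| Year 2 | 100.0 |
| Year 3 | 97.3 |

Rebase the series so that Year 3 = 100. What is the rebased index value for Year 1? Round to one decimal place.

Rebased(Year 1) = 100.0 / 97.3 × 100 = 102.7749

102.8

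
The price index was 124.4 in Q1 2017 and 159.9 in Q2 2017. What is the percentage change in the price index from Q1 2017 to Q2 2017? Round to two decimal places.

Change = (159.9 − 124.4) / 124.4 × 100
       = 35.5 / 124.4 × 100 = 28.5370%

28.54%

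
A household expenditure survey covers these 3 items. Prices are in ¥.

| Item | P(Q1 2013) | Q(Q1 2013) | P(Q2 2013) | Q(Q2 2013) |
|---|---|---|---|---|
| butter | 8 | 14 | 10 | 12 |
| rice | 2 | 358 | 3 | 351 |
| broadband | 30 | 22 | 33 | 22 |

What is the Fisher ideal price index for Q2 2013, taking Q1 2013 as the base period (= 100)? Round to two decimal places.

130.31

Laspeyres component (base-period weights):
ΣP(Q2 2013)Q(Q1 2013) = 10×14 + 3×358 + 33×22 = 140 + 1074 + 726 = 1940
ΣP(Q1 2013)Q(Q1 2013) = 8×14 + 2×358 + 30×22 = 112 + 716 + 660 = 1488
L = 1940 / 1488 × 100 = 130.3763
Paasche component (current-period weights):
ΣP(Q2 2013)Q(Q2 2013) = 10×12 + 3×351 + 33×22 = 120 + 1053 + 726 = 1899
ΣP(Q1 2013)Q(Q2 2013) = 8×12 + 2×351 + 30×22 = 96 + 702 + 660 = 1458
P = 1899 / 1458 × 100 = 130.2469
Fisher = √(L × P) = √(130.3763 × 130.2469) = 130.3116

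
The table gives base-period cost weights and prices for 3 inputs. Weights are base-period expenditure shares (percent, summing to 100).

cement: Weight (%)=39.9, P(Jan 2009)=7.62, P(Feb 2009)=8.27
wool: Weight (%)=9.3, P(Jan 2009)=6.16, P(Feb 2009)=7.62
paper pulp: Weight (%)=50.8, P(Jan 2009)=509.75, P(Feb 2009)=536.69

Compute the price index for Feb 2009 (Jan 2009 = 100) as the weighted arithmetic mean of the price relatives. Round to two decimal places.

cement: 39.9 × (8.27/7.62) = 39.9 × 1.085302 = 43.3035
wool: 9.3 × (7.62/6.16) = 9.3 × 1.237013 = 11.5042
paper pulp: 50.8 × (536.69/509.75) = 50.8 × 1.052849 = 53.4848
Index = Σ wᵢ·(p₁ᵢ/p₀ᵢ) = 43.3035 + 11.5042 + 53.4848 = 108.2925

108.29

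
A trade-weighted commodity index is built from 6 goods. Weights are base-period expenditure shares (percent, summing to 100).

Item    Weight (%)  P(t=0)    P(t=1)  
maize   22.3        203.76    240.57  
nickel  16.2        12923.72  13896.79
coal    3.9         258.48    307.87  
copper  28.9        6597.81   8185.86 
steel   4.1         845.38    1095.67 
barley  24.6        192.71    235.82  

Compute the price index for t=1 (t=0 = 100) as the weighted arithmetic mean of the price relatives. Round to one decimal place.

119.7

maize: 22.3 × (240.57/203.76) = 22.3 × 1.180654 = 26.3286
nickel: 16.2 × (13896.79/12923.72) = 16.2 × 1.075293 = 17.4198
coal: 3.9 × (307.87/258.48) = 3.9 × 1.191079 = 4.6452
copper: 28.9 × (8185.86/6597.81) = 28.9 × 1.240694 = 35.8560
steel: 4.1 × (1095.67/845.38) = 4.1 × 1.296068 = 5.3139
barley: 24.6 × (235.82/192.71) = 24.6 × 1.223704 = 30.1031
Index = Σ wᵢ·(p₁ᵢ/p₀ᵢ) = 26.3286 + 17.4198 + 4.6452 + 35.8560 + 5.3139 + 30.1031 = 119.6666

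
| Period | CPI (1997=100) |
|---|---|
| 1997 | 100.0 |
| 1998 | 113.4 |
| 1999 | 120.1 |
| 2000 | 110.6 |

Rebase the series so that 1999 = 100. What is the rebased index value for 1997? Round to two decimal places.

Rebased(1997) = 100.0 / 120.1 × 100 = 83.2639

83.26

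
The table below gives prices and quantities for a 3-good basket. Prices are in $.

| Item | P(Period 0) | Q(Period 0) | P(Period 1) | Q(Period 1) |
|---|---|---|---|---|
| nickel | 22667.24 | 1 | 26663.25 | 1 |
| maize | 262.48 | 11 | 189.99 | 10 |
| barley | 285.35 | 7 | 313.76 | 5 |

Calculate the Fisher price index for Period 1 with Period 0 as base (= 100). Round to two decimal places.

Laspeyres component (base-period weights):
ΣP(Period 1)Q(Period 0) = 26663.25×1 + 189.99×11 + 313.76×7 = 26663.25 + 2089.89 + 2196.32 = 30949.46
ΣP(Period 0)Q(Period 0) = 22667.24×1 + 262.48×11 + 285.35×7 = 22667.24 + 2887.28 + 1997.45 = 27551.97
L = 30949.46 / 27551.97 × 100 = 112.3312
Paasche component (current-period weights):
ΣP(Period 1)Q(Period 1) = 26663.25×1 + 189.99×10 + 313.76×5 = 26663.25 + 1899.9 + 1568.8 = 30131.95
ΣP(Period 0)Q(Period 1) = 22667.24×1 + 262.48×10 + 285.35×5 = 22667.24 + 2624.8 + 1426.75 = 26718.79
P = 30131.95 / 26718.79 × 100 = 112.7744
Fisher = √(L × P) = √(112.3312 × 112.7744) = 112.5526

112.55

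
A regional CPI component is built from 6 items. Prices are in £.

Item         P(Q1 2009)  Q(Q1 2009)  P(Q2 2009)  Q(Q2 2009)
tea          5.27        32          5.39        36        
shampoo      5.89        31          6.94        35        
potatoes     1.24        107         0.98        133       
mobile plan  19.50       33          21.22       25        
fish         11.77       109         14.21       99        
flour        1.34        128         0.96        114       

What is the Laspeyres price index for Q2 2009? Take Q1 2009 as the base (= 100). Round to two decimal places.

110.95

Laspeyres price index uses base-period quantities as weights.
ΣP(Q2 2009)·Q(Q1 2009) = 5.39×32 + 6.94×31 + 0.98×107 + 21.22×33 + 14.21×109 + 0.96×128 = 172.48 + 215.14 + 104.86 + 700.26 + 1548.89 + 122.88 = 2864.51
ΣP(Q1 2009)·Q(Q1 2009) = 5.27×32 + 5.89×31 + 1.24×107 + 19.50×33 + 11.77×109 + 1.34×128 = 168.64 + 182.59 + 132.68 + 643.5 + 1282.93 + 171.52 = 2581.86
Index = 2864.51 / 2581.86 × 100 = 110.9475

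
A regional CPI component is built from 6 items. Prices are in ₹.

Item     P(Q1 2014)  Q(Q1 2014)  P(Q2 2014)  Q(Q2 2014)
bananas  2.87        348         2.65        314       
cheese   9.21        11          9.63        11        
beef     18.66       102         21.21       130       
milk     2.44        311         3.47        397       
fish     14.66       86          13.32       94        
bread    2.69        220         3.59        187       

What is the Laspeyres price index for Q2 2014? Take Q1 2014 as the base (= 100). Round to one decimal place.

Laspeyres price index uses base-period quantities as weights.
ΣP(Q2 2014)·Q(Q1 2014) = 2.65×348 + 9.63×11 + 21.21×102 + 3.47×311 + 13.32×86 + 3.59×220 = 922.2 + 105.93 + 2163.42 + 1079.17 + 1145.52 + 789.8 = 6206.04
ΣP(Q1 2014)·Q(Q1 2014) = 2.87×348 + 9.21×11 + 18.66×102 + 2.44×311 + 14.66×86 + 2.69×220 = 998.76 + 101.31 + 1903.32 + 758.84 + 1260.76 + 591.8 = 5614.79
Index = 6206.04 / 5614.79 × 100 = 110.5302

110.5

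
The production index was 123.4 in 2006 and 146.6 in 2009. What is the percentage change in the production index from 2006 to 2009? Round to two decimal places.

18.80%

Change = (146.6 − 123.4) / 123.4 × 100
       = 23.2 / 123.4 × 100 = 18.8006%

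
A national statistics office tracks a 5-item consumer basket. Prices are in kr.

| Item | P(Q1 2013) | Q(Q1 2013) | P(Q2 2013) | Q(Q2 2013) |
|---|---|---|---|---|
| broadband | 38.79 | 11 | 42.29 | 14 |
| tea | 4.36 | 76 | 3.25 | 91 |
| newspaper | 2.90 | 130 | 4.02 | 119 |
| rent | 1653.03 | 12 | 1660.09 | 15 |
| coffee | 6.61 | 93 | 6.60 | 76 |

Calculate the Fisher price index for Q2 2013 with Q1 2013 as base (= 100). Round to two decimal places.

100.78

Laspeyres component (base-period weights):
ΣP(Q2 2013)Q(Q1 2013) = 42.29×11 + 3.25×76 + 4.02×130 + 1660.09×12 + 6.60×93 = 465.19 + 247 + 522.6 + 19921.08 + 613.8 = 21769.67
ΣP(Q1 2013)Q(Q1 2013) = 38.79×11 + 4.36×76 + 2.90×130 + 1653.03×12 + 6.61×93 = 426.69 + 331.36 + 377 + 19836.36 + 614.73 = 21586.14
L = 21769.67 / 21586.14 × 100 = 100.8502
Paasche component (current-period weights):
ΣP(Q2 2013)Q(Q2 2013) = 42.29×14 + 3.25×91 + 4.02×119 + 1660.09×15 + 6.60×76 = 592.06 + 295.75 + 478.38 + 24901.35 + 501.6 = 26769.14
ΣP(Q1 2013)Q(Q2 2013) = 38.79×14 + 4.36×91 + 2.90×119 + 1653.03×15 + 6.61×76 = 543.06 + 396.76 + 345.1 + 24795.45 + 502.36 = 26582.73
P = 26769.14 / 26582.73 × 100 = 100.7012
Fisher = √(L × P) = √(100.8502 × 100.7012) = 100.7757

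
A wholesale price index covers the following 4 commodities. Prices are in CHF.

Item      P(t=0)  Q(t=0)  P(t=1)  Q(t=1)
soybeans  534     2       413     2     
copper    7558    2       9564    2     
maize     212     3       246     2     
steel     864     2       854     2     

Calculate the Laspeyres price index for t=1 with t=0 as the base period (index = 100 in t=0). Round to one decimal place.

Laspeyres price index uses base-period quantities as weights.
ΣP(t=1)·Q(t=0) = 413×2 + 9564×2 + 246×3 + 854×2 = 826 + 19128 + 738 + 1708 = 22400
ΣP(t=0)·Q(t=0) = 534×2 + 7558×2 + 212×3 + 864×2 = 1068 + 15116 + 636 + 1728 = 18548
Index = 22400 / 18548 × 100 = 120.7677

120.8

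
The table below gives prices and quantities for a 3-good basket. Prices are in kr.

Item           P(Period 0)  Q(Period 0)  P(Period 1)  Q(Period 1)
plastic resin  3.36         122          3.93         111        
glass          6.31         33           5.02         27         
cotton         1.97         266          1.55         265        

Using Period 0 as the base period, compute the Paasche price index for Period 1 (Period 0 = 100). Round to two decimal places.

92.22

Paasche price index uses current-period quantities as weights.
ΣP(Period 1)·Q(Period 1) = 3.93×111 + 5.02×27 + 1.55×265 = 436.23 + 135.54 + 410.75 = 982.52
ΣP(Period 0)·Q(Period 1) = 3.36×111 + 6.31×27 + 1.97×265 = 372.96 + 170.37 + 522.05 = 1065.38
Index = 982.52 / 1065.38 × 100 = 92.2225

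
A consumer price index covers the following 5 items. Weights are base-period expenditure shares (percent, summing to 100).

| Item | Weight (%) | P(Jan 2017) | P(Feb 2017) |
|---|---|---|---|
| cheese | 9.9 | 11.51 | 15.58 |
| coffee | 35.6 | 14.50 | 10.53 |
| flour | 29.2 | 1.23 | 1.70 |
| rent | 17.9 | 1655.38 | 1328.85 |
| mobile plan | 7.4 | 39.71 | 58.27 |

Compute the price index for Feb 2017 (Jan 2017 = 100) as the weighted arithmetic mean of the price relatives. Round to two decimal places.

cheese: 9.9 × (15.58/11.51) = 9.9 × 1.353606 = 13.4007
coffee: 35.6 × (10.53/14.50) = 35.6 × 0.726207 = 25.8530
flour: 29.2 × (1.70/1.23) = 29.2 × 1.382114 = 40.3577
rent: 17.9 × (1328.85/1655.38) = 17.9 × 0.802746 = 14.3692
mobile plan: 7.4 × (58.27/39.71) = 7.4 × 1.467389 = 10.8587
Index = Σ wᵢ·(p₁ᵢ/p₀ᵢ) = 13.4007 + 25.8530 + 40.3577 + 14.3692 + 10.8587 = 104.8392

104.84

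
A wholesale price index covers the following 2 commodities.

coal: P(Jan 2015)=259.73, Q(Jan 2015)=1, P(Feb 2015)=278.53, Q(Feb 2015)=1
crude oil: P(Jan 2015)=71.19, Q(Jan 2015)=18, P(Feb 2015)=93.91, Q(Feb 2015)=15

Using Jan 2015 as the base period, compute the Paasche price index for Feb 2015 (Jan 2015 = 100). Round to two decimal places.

127.09

Paasche price index uses current-period quantities as weights.
ΣP(Feb 2015)·Q(Feb 2015) = 278.53×1 + 93.91×15 = 278.53 + 1408.65 = 1687.18
ΣP(Jan 2015)·Q(Feb 2015) = 259.73×1 + 71.19×15 = 259.73 + 1067.85 = 1327.58
Index = 1687.18 / 1327.58 × 100 = 127.0869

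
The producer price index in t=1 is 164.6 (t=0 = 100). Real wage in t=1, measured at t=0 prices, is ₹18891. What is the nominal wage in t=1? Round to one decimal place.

Nominal = Real × (Index/100) = 18891 × (164.6/100)
        = 18891 × 1.646 = 31094.5860

31094.6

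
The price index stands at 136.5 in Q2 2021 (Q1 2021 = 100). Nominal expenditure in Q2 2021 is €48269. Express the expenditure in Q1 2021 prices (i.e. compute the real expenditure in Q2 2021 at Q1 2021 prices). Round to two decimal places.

Real = Nominal ÷ (Index/100) = 48269 ÷ (136.5/100)
     = 48269 ÷ 1.365 = 35361.9048

35361.90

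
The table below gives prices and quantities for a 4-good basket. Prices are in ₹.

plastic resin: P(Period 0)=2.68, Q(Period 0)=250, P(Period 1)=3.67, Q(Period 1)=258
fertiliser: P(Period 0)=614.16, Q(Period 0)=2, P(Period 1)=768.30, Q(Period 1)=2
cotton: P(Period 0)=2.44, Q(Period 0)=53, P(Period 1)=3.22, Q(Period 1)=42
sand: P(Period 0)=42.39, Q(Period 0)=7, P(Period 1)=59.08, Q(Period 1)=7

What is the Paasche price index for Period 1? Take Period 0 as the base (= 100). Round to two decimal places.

130.76

Paasche price index uses current-period quantities as weights.
ΣP(Period 1)·Q(Period 1) = 3.67×258 + 768.30×2 + 3.22×42 + 59.08×7 = 946.86 + 1536.6 + 135.24 + 413.56 = 3032.26
ΣP(Period 0)·Q(Period 1) = 2.68×258 + 614.16×2 + 2.44×42 + 42.39×7 = 691.44 + 1228.32 + 102.48 + 296.73 = 2318.97
Index = 3032.26 / 2318.97 × 100 = 130.7589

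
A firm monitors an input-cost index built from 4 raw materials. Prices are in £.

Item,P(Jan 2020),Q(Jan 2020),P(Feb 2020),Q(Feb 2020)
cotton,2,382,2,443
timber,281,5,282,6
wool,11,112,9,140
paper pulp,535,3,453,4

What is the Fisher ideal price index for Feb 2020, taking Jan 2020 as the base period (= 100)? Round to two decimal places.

90.54

Laspeyres component (base-period weights):
ΣP(Feb 2020)Q(Jan 2020) = 2×382 + 282×5 + 9×112 + 453×3 = 764 + 1410 + 1008 + 1359 = 4541
ΣP(Jan 2020)Q(Jan 2020) = 2×382 + 281×5 + 11×112 + 535×3 = 764 + 1405 + 1232 + 1605 = 5006
L = 4541 / 5006 × 100 = 90.7111
Paasche component (current-period weights):
ΣP(Feb 2020)Q(Feb 2020) = 2×443 + 282×6 + 9×140 + 453×4 = 886 + 1692 + 1260 + 1812 = 5650
ΣP(Jan 2020)Q(Feb 2020) = 2×443 + 281×6 + 11×140 + 535×4 = 886 + 1686 + 1540 + 2140 = 6252
P = 5650 / 6252 × 100 = 90.3711
Fisher = √(L × P) = √(90.7111 × 90.3711) = 90.5410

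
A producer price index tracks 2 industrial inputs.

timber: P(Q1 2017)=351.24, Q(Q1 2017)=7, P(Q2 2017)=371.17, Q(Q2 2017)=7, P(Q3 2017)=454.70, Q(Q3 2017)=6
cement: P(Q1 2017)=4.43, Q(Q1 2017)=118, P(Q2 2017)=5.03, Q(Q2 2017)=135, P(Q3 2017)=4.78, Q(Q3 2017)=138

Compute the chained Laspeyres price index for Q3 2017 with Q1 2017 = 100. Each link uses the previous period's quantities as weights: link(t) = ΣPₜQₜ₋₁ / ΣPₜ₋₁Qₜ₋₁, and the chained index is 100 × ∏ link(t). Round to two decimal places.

Link Q1 2017→Q2 2017:
ΣP(Q2 2017)Q(Q1 2017) = 371.17×7 + 5.03×118 = 2598.19 + 593.54 = 3191.73
ΣP(Q1 2017)Q(Q1 2017) = 351.24×7 + 4.43×118 = 2458.68 + 522.74 = 2981.42
link = 3191.73/2981.42 = 1.070540
Link Q2 2017→Q3 2017:
ΣP(Q3 2017)Q(Q2 2017) = 454.70×7 + 4.78×135 = 3182.9 + 645.3 = 3828.2
ΣP(Q2 2017)Q(Q2 2017) = 371.17×7 + 5.03×135 = 2598.19 + 679.05 = 3277.24
link = 3828.2/3277.24 = 1.168117
Chained index = 100 × 1.070540 × 1.168117 = 125.0516

125.05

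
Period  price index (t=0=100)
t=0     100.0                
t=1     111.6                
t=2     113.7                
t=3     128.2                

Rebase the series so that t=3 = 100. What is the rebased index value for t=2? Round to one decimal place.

Rebased(t=2) = 113.7 / 128.2 × 100 = 88.6895

88.7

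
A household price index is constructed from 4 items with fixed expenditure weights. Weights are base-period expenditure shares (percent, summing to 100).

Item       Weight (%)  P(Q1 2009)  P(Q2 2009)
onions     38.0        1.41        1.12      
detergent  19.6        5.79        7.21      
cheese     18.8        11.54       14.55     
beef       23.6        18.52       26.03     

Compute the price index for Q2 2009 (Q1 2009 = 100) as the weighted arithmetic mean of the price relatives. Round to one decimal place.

onions: 38.0 × (1.12/1.41) = 38.0 × 0.794326 = 30.1844
detergent: 19.6 × (7.21/5.79) = 19.6 × 1.245250 = 24.4069
cheese: 18.8 × (14.55/11.54) = 18.8 × 1.260832 = 23.7036
beef: 23.6 × (26.03/18.52) = 23.6 × 1.405508 = 33.1700
Index = Σ wᵢ·(p₁ᵢ/p₀ᵢ) = 30.1844 + 24.4069 + 23.7036 + 33.1700 = 111.4649

111.5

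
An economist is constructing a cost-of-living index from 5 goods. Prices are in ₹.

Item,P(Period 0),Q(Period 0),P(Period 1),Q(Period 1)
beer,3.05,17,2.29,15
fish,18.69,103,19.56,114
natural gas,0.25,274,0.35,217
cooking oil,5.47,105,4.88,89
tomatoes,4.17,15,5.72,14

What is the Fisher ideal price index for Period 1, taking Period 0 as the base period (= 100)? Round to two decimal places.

Laspeyres component (base-period weights):
ΣP(Period 1)Q(Period 0) = 2.29×17 + 19.56×103 + 0.35×274 + 4.88×105 + 5.72×15 = 38.93 + 2014.68 + 95.9 + 512.4 + 85.8 = 2747.71
ΣP(Period 0)Q(Period 0) = 3.05×17 + 18.69×103 + 0.25×274 + 5.47×105 + 4.17×15 = 51.85 + 1925.07 + 68.5 + 574.35 + 62.55 = 2682.32
L = 2747.71 / 2682.32 × 100 = 102.4378
Paasche component (current-period weights):
ΣP(Period 1)Q(Period 1) = 2.29×15 + 19.56×114 + 0.35×217 + 4.88×89 + 5.72×14 = 34.35 + 2229.84 + 75.95 + 434.32 + 80.08 = 2854.54
ΣP(Period 0)Q(Period 1) = 3.05×15 + 18.69×114 + 0.25×217 + 5.47×89 + 4.17×14 = 45.75 + 2130.66 + 54.25 + 486.83 + 58.38 = 2775.87
P = 2854.54 / 2775.87 × 100 = 102.8341
Fisher = √(L × P) = √(102.4378 × 102.8341) = 102.6357

102.64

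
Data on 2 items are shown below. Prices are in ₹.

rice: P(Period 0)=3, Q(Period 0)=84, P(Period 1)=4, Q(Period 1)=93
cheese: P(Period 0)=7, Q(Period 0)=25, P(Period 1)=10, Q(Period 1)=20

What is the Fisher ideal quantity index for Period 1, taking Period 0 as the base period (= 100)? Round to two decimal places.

Laspeyres component (base-period weights):
ΣP(Period 0)Q(Period 1) = 3×93 + 7×20 = 279 + 140 = 419
ΣP(Period 0)Q(Period 0) = 3×84 + 7×25 = 252 + 175 = 427
L = 419 / 427 × 100 = 98.1265
Paasche component (current-period weights):
ΣP(Period 1)Q(Period 1) = 4×93 + 10×20 = 372 + 200 = 572
ΣP(Period 1)Q(Period 0) = 4×84 + 10×25 = 336 + 250 = 586
P = 572 / 586 × 100 = 97.6109
Fisher = √(L × P) = √(98.1265 × 97.6109) = 97.8684

97.87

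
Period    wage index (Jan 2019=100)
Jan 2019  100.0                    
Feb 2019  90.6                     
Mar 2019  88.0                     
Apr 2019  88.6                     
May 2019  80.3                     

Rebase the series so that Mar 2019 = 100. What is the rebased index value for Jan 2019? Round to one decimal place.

113.6

Rebased(Jan 2019) = 100.0 / 88.0 × 100 = 113.6364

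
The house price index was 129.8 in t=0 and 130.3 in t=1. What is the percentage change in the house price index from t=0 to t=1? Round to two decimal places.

0.39%

Change = (130.3 − 129.8) / 129.8 × 100
       = 0.5 / 129.8 × 100 = 0.3852%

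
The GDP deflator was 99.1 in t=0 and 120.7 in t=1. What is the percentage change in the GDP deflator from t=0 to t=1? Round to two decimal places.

Change = (120.7 − 99.1) / 99.1 × 100
       = 21.6 / 99.1 × 100 = 21.7962%

21.80%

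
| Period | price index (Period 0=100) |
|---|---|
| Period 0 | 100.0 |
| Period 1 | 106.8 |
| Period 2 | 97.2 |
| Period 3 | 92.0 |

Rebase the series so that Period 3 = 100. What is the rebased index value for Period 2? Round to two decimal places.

Rebased(Period 2) = 97.2 / 92.0 × 100 = 105.6522

105.65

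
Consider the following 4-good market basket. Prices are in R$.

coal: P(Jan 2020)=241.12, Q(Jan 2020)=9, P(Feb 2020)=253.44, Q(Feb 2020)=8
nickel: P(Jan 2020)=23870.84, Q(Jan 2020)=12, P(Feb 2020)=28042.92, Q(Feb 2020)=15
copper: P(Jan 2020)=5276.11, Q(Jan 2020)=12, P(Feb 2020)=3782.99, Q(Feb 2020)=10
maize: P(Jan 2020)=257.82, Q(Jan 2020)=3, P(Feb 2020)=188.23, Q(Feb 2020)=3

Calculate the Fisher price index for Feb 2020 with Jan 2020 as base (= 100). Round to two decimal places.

110.28

Laspeyres component (base-period weights):
ΣP(Feb 2020)Q(Jan 2020) = 253.44×9 + 28042.92×12 + 3782.99×12 + 188.23×3 = 2280.96 + 336515.04 + 45395.88 + 564.69 = 384756.57
ΣP(Jan 2020)Q(Jan 2020) = 241.12×9 + 23870.84×12 + 5276.11×12 + 257.82×3 = 2170.08 + 286450.08 + 63313.32 + 773.46 = 352706.94
L = 384756.57 / 352706.94 × 100 = 109.0868
Paasche component (current-period weights):
ΣP(Feb 2020)Q(Feb 2020) = 253.44×8 + 28042.92×15 + 3782.99×10 + 188.23×3 = 2027.52 + 420643.8 + 37829.9 + 564.69 = 461065.91
ΣP(Jan 2020)Q(Feb 2020) = 241.12×8 + 23870.84×15 + 5276.11×10 + 257.82×3 = 1928.96 + 358062.6 + 52761.1 + 773.46 = 413526.12
P = 461065.91 / 413526.12 × 100 = 111.4962
Fisher = √(L × P) = √(109.0868 × 111.4962) = 110.2849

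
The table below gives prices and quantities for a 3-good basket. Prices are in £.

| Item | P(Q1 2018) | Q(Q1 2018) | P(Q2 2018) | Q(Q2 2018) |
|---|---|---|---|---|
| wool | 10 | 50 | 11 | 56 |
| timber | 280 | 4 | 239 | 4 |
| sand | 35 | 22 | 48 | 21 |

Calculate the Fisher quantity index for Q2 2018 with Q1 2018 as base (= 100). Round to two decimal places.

100.87

Laspeyres component (base-period weights):
ΣP(Q1 2018)Q(Q2 2018) = 10×56 + 280×4 + 35×21 = 560 + 1120 + 735 = 2415
ΣP(Q1 2018)Q(Q1 2018) = 10×50 + 280×4 + 35×22 = 500 + 1120 + 770 = 2390
L = 2415 / 2390 × 100 = 101.0460
Paasche component (current-period weights):
ΣP(Q2 2018)Q(Q2 2018) = 11×56 + 239×4 + 48×21 = 616 + 956 + 1008 = 2580
ΣP(Q2 2018)Q(Q1 2018) = 11×50 + 239×4 + 48×22 = 550 + 956 + 1056 = 2562
P = 2580 / 2562 × 100 = 100.7026
Fisher = √(L × P) = √(101.0460 × 100.7026) = 100.8742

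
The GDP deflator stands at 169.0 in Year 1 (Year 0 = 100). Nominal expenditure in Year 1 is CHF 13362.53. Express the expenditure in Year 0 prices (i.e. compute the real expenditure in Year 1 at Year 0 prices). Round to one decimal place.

7906.8

Real = Nominal ÷ (Index/100) = 13362.53 ÷ (169.0/100)
     = 13362.53 ÷ 1.690 = 7906.8225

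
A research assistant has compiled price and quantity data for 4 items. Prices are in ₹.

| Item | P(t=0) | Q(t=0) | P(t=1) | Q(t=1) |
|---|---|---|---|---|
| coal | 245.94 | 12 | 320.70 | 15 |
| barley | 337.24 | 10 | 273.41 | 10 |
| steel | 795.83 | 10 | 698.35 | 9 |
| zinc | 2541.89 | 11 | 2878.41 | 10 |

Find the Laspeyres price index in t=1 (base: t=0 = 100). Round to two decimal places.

107.07

Laspeyres price index uses base-period quantities as weights.
ΣP(t=1)·Q(t=0) = 320.70×12 + 273.41×10 + 698.35×10 + 2878.41×11 = 3848.4 + 2734.1 + 6983.5 + 31662.51 = 45228.51
ΣP(t=0)·Q(t=0) = 245.94×12 + 337.24×10 + 795.83×10 + 2541.89×11 = 2951.28 + 3372.4 + 7958.3 + 27960.79 = 42242.77
Index = 45228.51 / 42242.77 × 100 = 107.0680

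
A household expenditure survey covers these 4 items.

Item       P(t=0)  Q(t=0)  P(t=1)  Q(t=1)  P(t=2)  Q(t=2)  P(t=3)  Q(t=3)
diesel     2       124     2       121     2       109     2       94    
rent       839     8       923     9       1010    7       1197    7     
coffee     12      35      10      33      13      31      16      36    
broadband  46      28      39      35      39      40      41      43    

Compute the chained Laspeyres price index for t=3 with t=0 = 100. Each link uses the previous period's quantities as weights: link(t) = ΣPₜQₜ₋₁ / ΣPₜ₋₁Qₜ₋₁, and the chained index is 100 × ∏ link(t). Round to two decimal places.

131.91

Link t=0→t=1:
ΣP(t=1)Q(t=0) = 2×124 + 923×8 + 10×35 + 39×28 = 248 + 7384 + 350 + 1092 = 9074
ΣP(t=0)Q(t=0) = 2×124 + 839×8 + 12×35 + 46×28 = 248 + 6712 + 420 + 1288 = 8668
link = 9074/8668 = 1.046839
Link t=1→t=2:
ΣP(t=2)Q(t=1) = 2×121 + 1010×9 + 13×33 + 39×35 = 242 + 9090 + 429 + 1365 = 11126
ΣP(t=1)Q(t=1) = 2×121 + 923×9 + 10×33 + 39×35 = 242 + 8307 + 330 + 1365 = 10244
link = 11126/10244 = 1.086099
Link t=2→t=3:
ΣP(t=3)Q(t=2) = 2×109 + 1197×7 + 16×31 + 41×40 = 218 + 8379 + 496 + 1640 = 10733
ΣP(t=2)Q(t=2) = 2×109 + 1010×7 + 13×31 + 39×40 = 218 + 7070 + 403 + 1560 = 9251
link = 10733/9251 = 1.160199
Chained index = 100 × 1.046839 × 1.086099 × 1.160199 = 131.9112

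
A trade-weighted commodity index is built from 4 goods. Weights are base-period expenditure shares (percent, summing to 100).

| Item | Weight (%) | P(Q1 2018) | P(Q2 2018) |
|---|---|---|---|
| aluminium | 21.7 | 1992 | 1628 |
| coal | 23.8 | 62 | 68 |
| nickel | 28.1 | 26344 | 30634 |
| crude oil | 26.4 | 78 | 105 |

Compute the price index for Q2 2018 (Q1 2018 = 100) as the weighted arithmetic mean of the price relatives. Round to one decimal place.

112.1

aluminium: 21.7 × (1628/1992) = 21.7 × 0.817269 = 17.7347
coal: 23.8 × (68/62) = 23.8 × 1.096774 = 26.1032
nickel: 28.1 × (30634/26344) = 28.1 × 1.162845 = 32.6760
crude oil: 26.4 × (105/78) = 26.4 × 1.346154 = 35.5385
Index = Σ wᵢ·(p₁ᵢ/p₀ᵢ) = 17.7347 + 26.1032 + 32.6760 + 35.5385 = 112.0524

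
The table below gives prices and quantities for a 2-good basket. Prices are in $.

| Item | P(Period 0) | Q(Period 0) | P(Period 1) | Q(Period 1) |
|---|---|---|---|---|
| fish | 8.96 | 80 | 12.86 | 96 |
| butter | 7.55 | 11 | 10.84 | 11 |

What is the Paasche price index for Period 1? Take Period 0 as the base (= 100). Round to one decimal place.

Paasche price index uses current-period quantities as weights.
ΣP(Period 1)·Q(Period 1) = 12.86×96 + 10.84×11 = 1234.56 + 119.24 = 1353.8
ΣP(Period 0)·Q(Period 1) = 8.96×96 + 7.55×11 = 860.16 + 83.05 = 943.21
Index = 1353.8 / 943.21 × 100 = 143.5311

143.5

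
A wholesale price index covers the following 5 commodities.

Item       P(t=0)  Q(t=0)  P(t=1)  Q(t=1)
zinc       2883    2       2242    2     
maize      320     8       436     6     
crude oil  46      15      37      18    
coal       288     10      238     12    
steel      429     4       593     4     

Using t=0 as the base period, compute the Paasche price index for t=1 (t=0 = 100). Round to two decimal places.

94.94

Paasche price index uses current-period quantities as weights.
ΣP(t=1)·Q(t=1) = 2242×2 + 436×6 + 37×18 + 238×12 + 593×4 = 4484 + 2616 + 666 + 2856 + 2372 = 12994
ΣP(t=0)·Q(t=1) = 2883×2 + 320×6 + 46×18 + 288×12 + 429×4 = 5766 + 1920 + 828 + 3456 + 1716 = 13686
Index = 12994 / 13686 × 100 = 94.9437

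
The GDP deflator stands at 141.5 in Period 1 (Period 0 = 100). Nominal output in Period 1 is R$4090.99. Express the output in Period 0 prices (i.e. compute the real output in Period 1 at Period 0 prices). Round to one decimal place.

2891.2

Real = Nominal ÷ (Index/100) = 4090.99 ÷ (141.5/100)
     = 4090.99 ÷ 1.415 = 2891.1590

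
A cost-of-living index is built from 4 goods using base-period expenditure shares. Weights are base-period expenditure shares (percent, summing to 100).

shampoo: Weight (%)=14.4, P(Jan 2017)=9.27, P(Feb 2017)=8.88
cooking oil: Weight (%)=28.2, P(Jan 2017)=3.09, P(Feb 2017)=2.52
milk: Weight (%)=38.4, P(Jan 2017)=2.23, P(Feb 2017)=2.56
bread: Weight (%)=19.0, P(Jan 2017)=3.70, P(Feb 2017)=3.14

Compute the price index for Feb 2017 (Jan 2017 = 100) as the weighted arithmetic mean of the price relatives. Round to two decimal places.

97.00

shampoo: 14.4 × (8.88/9.27) = 14.4 × 0.957929 = 13.7942
cooking oil: 28.2 × (2.52/3.09) = 28.2 × 0.815534 = 22.9981
milk: 38.4 × (2.56/2.23) = 38.4 × 1.147982 = 44.0825
bread: 19.0 × (3.14/3.70) = 19.0 × 0.848649 = 16.1243
Index = Σ wᵢ·(p₁ᵢ/p₀ᵢ) = 13.7942 + 22.9981 + 44.0825 + 16.1243 = 96.9991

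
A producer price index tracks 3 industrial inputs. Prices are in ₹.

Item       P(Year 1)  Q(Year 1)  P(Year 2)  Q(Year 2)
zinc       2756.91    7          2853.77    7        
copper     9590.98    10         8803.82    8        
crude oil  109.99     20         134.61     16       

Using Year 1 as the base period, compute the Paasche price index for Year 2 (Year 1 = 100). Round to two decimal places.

Paasche price index uses current-period quantities as weights.
ΣP(Year 2)·Q(Year 2) = 2853.77×7 + 8803.82×8 + 134.61×16 = 19976.39 + 70430.56 + 2153.76 = 92560.71
ΣP(Year 1)·Q(Year 2) = 2756.91×7 + 9590.98×8 + 109.99×16 = 19298.37 + 76727.84 + 1759.84 = 97786.05
Index = 92560.71 / 97786.05 × 100 = 94.6564

94.66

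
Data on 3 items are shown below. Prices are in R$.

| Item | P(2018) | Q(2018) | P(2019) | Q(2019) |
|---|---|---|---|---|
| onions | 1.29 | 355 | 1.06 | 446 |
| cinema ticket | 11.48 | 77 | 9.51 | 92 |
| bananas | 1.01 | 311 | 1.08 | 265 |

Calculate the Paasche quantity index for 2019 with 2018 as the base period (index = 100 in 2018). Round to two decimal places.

Paasche quantity index uses current-period prices as weights.
ΣP(2019)·Q(2019) = 1.06×446 + 9.51×92 + 1.08×265 = 472.76 + 874.92 + 286.2 = 1633.88
ΣP(2019)·Q(2018) = 1.06×355 + 9.51×77 + 1.08×311 = 376.3 + 732.27 + 335.88 = 1444.45
Index = 1633.88 / 1444.45 × 100 = 113.1143

113.11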